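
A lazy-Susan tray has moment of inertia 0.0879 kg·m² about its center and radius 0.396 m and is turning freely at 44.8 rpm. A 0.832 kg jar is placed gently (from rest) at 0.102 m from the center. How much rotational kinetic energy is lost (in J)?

energy lost ≈ 0.0867 J

No external torque acts about the center; L_before = L_after.
Added inertia Σmr² = (0.832)(0.102)² = 0.008656 kg·m²; I_f = 0.08790 + 0.008656 = 0.09656 kg·m².
ω_f = I_p ω_i / I_f = (0.08790)(44.8) / 0.09656 = 40.78 rpm.
KE_i = ½(0.08790)(4.691 rad/s)² = 0.9673 J; KE_f = ½(0.09656)(4.271)² = 0.8806 J.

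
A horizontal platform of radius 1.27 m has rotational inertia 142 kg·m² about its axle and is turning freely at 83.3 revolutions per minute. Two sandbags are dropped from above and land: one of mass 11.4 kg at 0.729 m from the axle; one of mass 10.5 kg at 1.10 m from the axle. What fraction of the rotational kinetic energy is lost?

No external torque acts about the axle; L_before = L_after.
Added inertia Σmr² = (11.4)(0.729)² + (10.5)(1.10)² = 18.76 kg·m²; I_f = 142.0 + 18.76 = 160.8 kg·m².
ω_f = I_p ω_i / I_f = (142.0)(83.3) / 160.8 = 73.58 rpm.
KE_i = ½(142.0)(8.723 rad/s)² = 5403 J; KE_f = ½(160.8)(7.705)² = 4772 J.
Fraction lost = 0.1167.

fraction ≈ 0.117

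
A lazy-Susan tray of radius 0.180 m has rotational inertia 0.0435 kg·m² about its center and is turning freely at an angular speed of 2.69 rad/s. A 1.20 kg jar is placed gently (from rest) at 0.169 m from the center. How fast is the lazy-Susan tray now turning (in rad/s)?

The added mass arrives with no angular momentum about the center, and any external torque about the center is negligible, so the system's angular momentum is conserved.
Added inertia Σmr² = (1.20)(0.169)² = 0.03427 kg·m²; I_f = 0.04350 + 0.03427 = 0.07777 kg·m².
ω_f = I_p ω_i / I_f = (0.04350)(2.69) / 0.07777 = 1.505 rad/s.

ω_f ≈ 1.50 rad/s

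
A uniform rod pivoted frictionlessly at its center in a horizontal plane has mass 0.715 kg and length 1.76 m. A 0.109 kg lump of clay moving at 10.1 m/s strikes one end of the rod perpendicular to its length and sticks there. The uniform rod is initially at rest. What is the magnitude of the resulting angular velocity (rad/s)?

|ω_f| ≈ 3.60 rad/s

About the pivot the impulsive forces during the collision are internal, so angular momentum about that axis is conserved.
I_p = (1/12)(0.715)(1.76)² = 0.1846 kg·m². Taking the sense of the lump of clay's angular momentum as positive, L_{lump} = m v R = (0.109)(10.1)(1.76/2) = 0.9688 kg·m²/s.
L_i = 0 + 0.9688 = 0.9688 kg·m²/s.
After sticking, I_f = I_p + m R² = 0.1846 + (0.109)(1.76/2)² = 0.2690 kg·m².
ω_f = L_i / I_f = 0.9688 / 0.2690 = 3.602 rad/s.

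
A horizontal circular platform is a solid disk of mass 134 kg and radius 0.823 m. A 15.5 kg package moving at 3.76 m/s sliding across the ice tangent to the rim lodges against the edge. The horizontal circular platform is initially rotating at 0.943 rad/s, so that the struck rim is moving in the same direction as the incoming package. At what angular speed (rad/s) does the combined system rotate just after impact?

About the central axle the impulsive forces during the collision are internal, so angular momentum about that axis is conserved.
I_p = ½(134)(0.823)² = 45.38 kg·m². Taking the sense of the package's angular momentum as positive, L_{package} = m v R = (15.5)(3.76)(0.823) = 47.96 kg·m²/s.
L_i = +I_p ω_p + m v R = +(45.38)(0.943) + 47.96 = 90.76 kg·m²/s.
After sticking, I_f = I_p + m R² = 45.38 + (15.5)(0.823)² = 55.88 kg·m².
ω_f = L_i / I_f = 90.76 / 55.88 = 1.624 rad/s.

|ω_f| ≈ 1.62 rad/s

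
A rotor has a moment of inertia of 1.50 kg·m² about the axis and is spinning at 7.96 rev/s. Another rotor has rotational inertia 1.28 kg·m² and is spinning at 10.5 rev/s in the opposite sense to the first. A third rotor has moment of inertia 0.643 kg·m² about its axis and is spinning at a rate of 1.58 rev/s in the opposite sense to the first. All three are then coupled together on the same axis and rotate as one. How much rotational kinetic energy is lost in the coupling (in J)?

The coupling torques are internal; angular momentum about the shared axis is conserved.
Taking A's sense as positive: L = (1.500)(7.96) − (1.280)(10.5) − (0.6430)(1.58) = -2.516 kg·m²·rev/s.
Combined I = 1.500 + 1.280 + 0.6430 = 3.423 kg·m².
ω_f = L / I = -2.516 / 3.423 = -0.7350 rev/s.
KE_i = ½ΣIω² = 4693 J; KE_f = ½(3.423)(4.618)² = 36.50 J.

ΔKE lost ≈ 4660 J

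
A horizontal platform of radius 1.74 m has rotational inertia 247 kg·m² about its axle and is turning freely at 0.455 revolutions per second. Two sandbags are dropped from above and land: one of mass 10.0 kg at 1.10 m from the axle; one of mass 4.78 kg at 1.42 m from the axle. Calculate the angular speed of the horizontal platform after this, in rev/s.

ω_f ≈ 0.418 rev/s

The added mass arrives with no angular momentum about the axle, and any external torque about the axle is negligible, so the system's angular momentum is conserved.
Added inertia Σmr² = (10.0)(1.10)² + (4.78)(1.42)² = 21.74 kg·m²; I_f = 247.0 + 21.74 = 268.7 kg·m².
ω_f = I_p ω_i / I_f = (247.0)(0.455) / 268.7 = 0.4182 rev/s.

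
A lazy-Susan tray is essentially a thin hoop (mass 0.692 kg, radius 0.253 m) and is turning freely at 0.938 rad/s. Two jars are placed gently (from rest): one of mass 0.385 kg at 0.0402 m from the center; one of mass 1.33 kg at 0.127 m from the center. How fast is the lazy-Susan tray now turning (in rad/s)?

No external torque acts about the center; L_before = L_after.
I_p = (0.692)(0.253)² = 0.04429 kg·m².
Added inertia Σmr² = (0.385)(0.0402)² + (1.33)(0.127)² = 0.02207 kg·m²; I_f = 0.04429 + 0.02207 = 0.06637 kg·m².
ω_f = I_p ω_i / I_f = (0.04429)(0.938) / 0.06637 = 0.6260 rad/s.

ω_f ≈ 0.626 rad/s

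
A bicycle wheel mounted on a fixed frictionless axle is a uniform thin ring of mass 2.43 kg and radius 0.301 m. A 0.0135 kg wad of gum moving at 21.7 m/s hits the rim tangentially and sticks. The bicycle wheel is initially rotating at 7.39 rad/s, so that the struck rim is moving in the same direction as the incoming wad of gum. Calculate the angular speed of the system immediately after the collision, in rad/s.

The axle reaction passes through the axle and exerts no torque about it; angular momentum about the axle is conserved through the impact.
I_p = (2.43)(0.301)² = 0.2202 kg·m². Taking the sense of the wad of gum's angular momentum as positive, L_{wad} = m v R = (0.0135)(21.7)(0.301) = 0.08818 kg·m²/s.
L_i = +I_p ω_p + m v R = +(0.2202)(7.39) + 0.08818 = 1.715 kg·m²/s.
After sticking, I_f = I_p + m R² = 0.2202 + (0.0135)(0.301)² = 0.2214 kg·m².
ω_f = L_i / I_f = 1.715 / 0.2214 = 7.747 rad/s.

|ω_f| ≈ 7.75 rad/s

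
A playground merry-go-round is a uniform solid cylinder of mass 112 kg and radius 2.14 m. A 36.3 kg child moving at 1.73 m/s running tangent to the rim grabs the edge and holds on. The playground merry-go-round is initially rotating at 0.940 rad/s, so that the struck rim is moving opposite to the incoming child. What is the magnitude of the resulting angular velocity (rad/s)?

The axle reaction passes through the axle and exerts no torque about it; angular momentum about the axle is conserved through the impact.
I_p = ½(112)(2.14)² = 256.5 kg·m². Taking the sense of the child's angular momentum as positive, L_{child} = m v R = (36.3)(1.73)(2.14) = 134.4 kg·m²/s.
L_i = −I_p ω_p + m v R = −(256.5)(0.940) + 134.4 = -106.7 kg·m²/s.
After sticking, I_f = I_p + m R² = 256.5 + (36.3)(2.14)² = 422.7 kg·m².
ω_f = L_i / I_f = -106.7 / 422.7 = -0.2524 rad/s.

|ω_f| ≈ 0.252 rad/s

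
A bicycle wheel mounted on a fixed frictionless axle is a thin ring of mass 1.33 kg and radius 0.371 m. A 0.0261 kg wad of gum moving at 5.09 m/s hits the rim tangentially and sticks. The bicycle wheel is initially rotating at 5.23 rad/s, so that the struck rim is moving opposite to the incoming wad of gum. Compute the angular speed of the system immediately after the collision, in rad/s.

|ω_f| ≈ 4.87 rad/s

About the axle the impulsive forces during the collision are internal, so angular momentum about that axis is conserved.
I_p = (1.33)(0.371)² = 0.1831 kg·m². Taking the sense of the wad of gum's angular momentum as positive, L_{wad} = m v R = (0.0261)(5.09)(0.371) = 0.04929 kg·m²/s.
L_i = −I_p ω_p + m v R = −(0.1831)(5.23) + 0.04929 = -0.9081 kg·m²/s.
After sticking, I_f = I_p + m R² = 0.1831 + (0.0261)(0.371)² = 0.1867 kg·m².
ω_f = L_i / I_f = -0.9081 / 0.1867 = -4.865 rad/s.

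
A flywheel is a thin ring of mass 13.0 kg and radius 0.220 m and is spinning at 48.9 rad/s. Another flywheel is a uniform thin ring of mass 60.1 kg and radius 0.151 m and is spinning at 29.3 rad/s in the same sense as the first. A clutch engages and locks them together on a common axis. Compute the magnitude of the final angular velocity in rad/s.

|ω_f| ≈ 35.5 rad/s

The coupling torques are internal; angular momentum about the shared axis is conserved.
Moments of inertia: I_A = (13.0)(0.220)² = 0.6292 kg·m²; I_B = (60.1)(0.151)² = 1.370 kg·m².
Taking A's sense as positive: L = (0.6292)(48.9) + (1.370)(29.3) = 70.92 kg·m²·rad/s.
Combined I = 0.6292 + 1.370 = 2.000 kg·m².
ω_f = L / I = 70.92 / 2.000 = 35.47 rad/s.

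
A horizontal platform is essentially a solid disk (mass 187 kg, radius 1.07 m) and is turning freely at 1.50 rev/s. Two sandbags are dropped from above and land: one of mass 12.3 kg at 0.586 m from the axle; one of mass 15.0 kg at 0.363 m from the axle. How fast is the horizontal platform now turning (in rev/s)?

The added mass arrives with no angular momentum about the axle, and any external torque about the axle is negligible, so the system's angular momentum is conserved.
I_p = ½(187)(1.07)² = 107.0 kg·m².
Added inertia Σmr² = (12.3)(0.586)² + (15.0)(0.363)² = 6.200 kg·m²; I_f = 107.0 + 6.200 = 113.2 kg·m².
ω_f = I_p ω_i / I_f = (107.0)(1.50) / 113.2 = 1.418 rev/s.

ω_f ≈ 1.42 rev/s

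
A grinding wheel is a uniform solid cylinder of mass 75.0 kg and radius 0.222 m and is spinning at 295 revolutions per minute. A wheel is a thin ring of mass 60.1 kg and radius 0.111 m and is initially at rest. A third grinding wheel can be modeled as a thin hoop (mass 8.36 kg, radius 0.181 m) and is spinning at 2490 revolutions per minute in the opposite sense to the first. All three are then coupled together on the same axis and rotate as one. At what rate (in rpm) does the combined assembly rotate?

No external torque acts about the common axis, so total angular momentum is conserved.
Moments of inertia: I_A = ½(75.0)(0.222)² = 1.848 kg·m²; I_B = (60.1)(0.111)² = 0.7405 kg·m²; I_C = (8.36)(0.181)² = 0.2739 kg·m².
Taking A's sense as positive: L = (1.848)(295) − (0.2739)(2490) = -136.8 kg·m²·rpm.
Combined I = 1.848 + 0.7405 + 0.2739 = 2.863 kg·m².
ω_f = L / I = -136.8 / 2.863 = -47.78 rpm.

|ω_f| ≈ 47.8 rpm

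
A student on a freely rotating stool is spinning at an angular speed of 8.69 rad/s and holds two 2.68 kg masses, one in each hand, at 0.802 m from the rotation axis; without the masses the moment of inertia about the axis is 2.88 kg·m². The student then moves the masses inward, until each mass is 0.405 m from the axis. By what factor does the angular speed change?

With no external torque about the axis, L is conserved: I₁ω₁ = I₂ω₂.
I₁ = 2.88 + 2(2.68)(0.802)² = 6.328 kg·m²; I₂ = 2.88 + 2(2.68)(0.405)² = 3.759 kg·m².
ω₂/ω₁ = I₁/I₂ = 6.328 / 3.759 = 1.683.

ω₂/ω₁ ≈ 1.68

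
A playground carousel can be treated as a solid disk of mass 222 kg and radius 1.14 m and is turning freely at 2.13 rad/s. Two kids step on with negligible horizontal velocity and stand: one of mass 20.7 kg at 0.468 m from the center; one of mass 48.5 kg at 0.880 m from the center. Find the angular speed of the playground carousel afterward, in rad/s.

ω_f ≈ 1.65 rad/s

No external torque acts about the center; L_before = L_after.
I_p = ½(222)(1.14)² = 144.3 kg·m².
Added inertia Σmr² = (20.7)(0.468)² + (48.5)(0.880)² = 42.09 kg·m²; I_f = 144.3 + 42.09 = 186.3 kg·m².
ω_f = I_p ω_i / I_f = (144.3)(2.13) / 186.3 = 1.649 rad/s.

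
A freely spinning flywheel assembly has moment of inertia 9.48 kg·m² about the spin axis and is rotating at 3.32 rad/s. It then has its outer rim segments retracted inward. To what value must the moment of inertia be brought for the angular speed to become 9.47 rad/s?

I₂ ≈ 3.32 kg·m²

With no external torque about the axis, L is conserved: I₁ω₁ = I₂ω₂.
I₂ = I₁ω₁ / ω₂ = (9.48)(3.32) / (9.47) = 3.324 kg·m².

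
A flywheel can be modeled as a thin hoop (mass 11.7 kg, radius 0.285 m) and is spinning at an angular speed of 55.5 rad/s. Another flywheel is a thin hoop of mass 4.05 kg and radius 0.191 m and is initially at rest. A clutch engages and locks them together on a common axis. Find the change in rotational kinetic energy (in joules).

ΔKE ≈ -197 J

No external torque acts about the common axis, so total angular momentum is conserved.
Moments of inertia: I_A = (11.7)(0.285)² = 0.9503 kg·m²; I_B = (4.05)(0.191)² = 0.1477 kg·m².
Taking A's sense as positive: L = (0.9503)(55.5) = 52.74 kg·m²·rad/s.
Combined I = 0.9503 + 0.1477 = 1.098 kg·m².
ω_f = L / I = 52.74 / 1.098 = 48.03 rad/s.
KE_i = ½ΣIω² = 1464 J; KE_f = ½(1.098)(48.03)² = 1267 J.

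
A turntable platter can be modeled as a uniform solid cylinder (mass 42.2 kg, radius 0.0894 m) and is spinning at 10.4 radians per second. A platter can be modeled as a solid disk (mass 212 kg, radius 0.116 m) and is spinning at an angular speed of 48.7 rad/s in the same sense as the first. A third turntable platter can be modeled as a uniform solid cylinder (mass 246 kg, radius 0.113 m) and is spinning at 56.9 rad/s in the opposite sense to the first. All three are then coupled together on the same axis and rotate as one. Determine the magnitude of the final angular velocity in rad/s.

No external torque acts about the common axis, so total angular momentum is conserved.
Moments of inertia: I_A = ½(42.2)(0.0894)² = 0.1686 kg·m²; I_B = ½(212)(0.116)² = 1.426 kg·m²; I_C = ½(246)(0.113)² = 1.571 kg·m².
Taking A's sense as positive: L = (0.1686)(10.4) + (1.426)(48.7) − (1.571)(56.9) = -18.15 kg·m²·rad/s.
Combined I = 0.1686 + 1.426 + 1.571 = 3.166 kg·m².
ω_f = L / I = -18.15 / 3.166 = -5.734 rad/s.

|ω_f| ≈ 5.73 rad/s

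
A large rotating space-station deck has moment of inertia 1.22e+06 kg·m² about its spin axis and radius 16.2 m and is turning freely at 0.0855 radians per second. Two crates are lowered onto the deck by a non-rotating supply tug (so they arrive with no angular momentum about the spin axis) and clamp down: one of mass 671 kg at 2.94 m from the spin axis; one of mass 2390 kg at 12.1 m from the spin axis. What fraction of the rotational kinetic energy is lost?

The added mass arrives with no angular momentum about the spin axis, and any external torque about the spin axis is negligible, so the system's angular momentum is conserved.
Added inertia Σmr² = (671)(2.94)² + (2390)(12.1)² = 3.557e+05 kg·m²; I_f = 1.220e+06 + 3.557e+05 = 1.576e+06 kg·m².
ω_f = I_p ω_i / I_f = (1.220e+06)(0.0855) / 1.576e+06 = 0.06620 rad/s.
KE_i = ½(1.220e+06)(0.08550 rad/s)² = 4459 J; KE_f = ½(1.576e+06)(0.06620)² = 3453 J.
Fraction lost = 0.2258.

fraction ≈ 0.226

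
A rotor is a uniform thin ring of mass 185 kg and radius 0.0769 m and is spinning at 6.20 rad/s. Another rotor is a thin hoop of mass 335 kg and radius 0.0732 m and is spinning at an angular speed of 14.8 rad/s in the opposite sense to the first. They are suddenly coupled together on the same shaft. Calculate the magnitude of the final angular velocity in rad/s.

The coupling torques are internal; angular momentum about the shared axis is conserved.
Moments of inertia: I_A = (185)(0.0769)² = 1.094 kg·m²; I_B = (335)(0.0732)² = 1.795 kg·m².
Taking A's sense as positive: L = (1.094)(6.20) − (1.795)(14.8) = -19.78 kg·m²·rad/s.
Combined I = 1.094 + 1.795 = 2.889 kg·m².
ω_f = L / I = -19.78 / 2.889 = -6.848 rad/s.

|ω_f| ≈ 6.85 rad/s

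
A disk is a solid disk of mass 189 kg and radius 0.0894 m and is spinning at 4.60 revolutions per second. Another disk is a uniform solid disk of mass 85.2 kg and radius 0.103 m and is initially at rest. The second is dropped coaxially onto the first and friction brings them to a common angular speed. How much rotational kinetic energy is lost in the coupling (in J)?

ΔKE lost ≈ 118 J

No external torque acts about the common axis, so total angular momentum is conserved.
Moments of inertia: I_A = ½(189)(0.0894)² = 0.7553 kg·m²; I_B = ½(85.2)(0.103)² = 0.4519 kg·m².
Taking A's sense as positive: L = (0.7553)(4.60) = 3.474 kg·m²·rev/s.
Combined I = 0.7553 + 0.4519 = 1.207 kg·m².
ω_f = L / I = 3.474 / 1.207 = 2.878 rev/s.
KE_i = ½ΣIω² = 315.5 J; KE_f = ½(1.207)(18.08)² = 197.4 J.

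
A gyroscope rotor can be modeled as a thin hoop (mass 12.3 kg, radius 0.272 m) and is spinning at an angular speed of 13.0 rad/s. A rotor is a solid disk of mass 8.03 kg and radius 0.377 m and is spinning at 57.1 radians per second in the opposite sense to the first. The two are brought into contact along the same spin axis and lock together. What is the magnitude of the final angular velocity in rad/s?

No external torque acts about the common axis, so total angular momentum is conserved.
Moments of inertia: I_A = (12.3)(0.272)² = 0.9100 kg·m²; I_B = ½(8.03)(0.377)² = 0.5706 kg·m².
Taking A's sense as positive: L = (0.9100)(13.0) − (0.5706)(57.1) = -20.75 kg·m²·rad/s.
Combined I = 0.9100 + 0.5706 = 1.481 kg·m².
ω_f = L / I = -20.75 / 1.481 = -14.02 rad/s.

|ω_f| ≈ 14.0 rad/s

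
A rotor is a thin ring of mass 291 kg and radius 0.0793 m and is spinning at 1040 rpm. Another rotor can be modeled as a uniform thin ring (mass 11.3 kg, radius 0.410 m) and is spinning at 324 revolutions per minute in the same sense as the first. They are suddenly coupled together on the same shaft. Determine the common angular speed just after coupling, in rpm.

|ω_f| ≈ 675 rpm

The coupling torques are internal; angular momentum about the shared axis is conserved.
Moments of inertia: I_A = (291)(0.0793)² = 1.830 kg·m²; I_B = (11.3)(0.410)² = 1.900 kg·m².
Taking A's sense as positive: L = (1.830)(1040) + (1.900)(324) = 2519 kg·m²·rpm.
Combined I = 1.830 + 1.900 = 3.729 kg·m².
ω_f = L / I = 2519 / 3.729 = 675.3 rpm.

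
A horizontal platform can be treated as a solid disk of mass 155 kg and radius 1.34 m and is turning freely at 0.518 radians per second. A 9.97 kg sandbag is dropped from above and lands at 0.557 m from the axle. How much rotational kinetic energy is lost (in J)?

energy lost ≈ 0.406 J

No external torque acts about the axle; L_before = L_after.
I_p = ½(155)(1.34)² = 139.2 kg·m².
Added inertia Σmr² = (9.97)(0.557)² = 3.093 kg·m²; I_f = 139.2 + 3.093 = 142.3 kg·m².
ω_f = I_p ω_i / I_f = (139.2)(0.518) / 142.3 = 0.5067 rad/s.
KE_i = ½(139.2)(0.5180 rad/s)² = 18.67 J; KE_f = ½(142.3)(0.5067)² = 18.26 J.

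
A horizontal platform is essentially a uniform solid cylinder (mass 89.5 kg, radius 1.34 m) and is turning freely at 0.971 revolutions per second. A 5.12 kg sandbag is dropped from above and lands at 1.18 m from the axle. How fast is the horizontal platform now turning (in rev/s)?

ω_f ≈ 0.892 rev/s

No external torque acts about the axle; L_before = L_after.
I_p = ½(89.5)(1.34)² = 80.35 kg·m².
Added inertia Σmr² = (5.12)(1.18)² = 7.129 kg·m²; I_f = 80.35 + 7.129 = 87.48 kg·m².
ω_f = I_p ω_i / I_f = (80.35)(0.971) / 87.48 = 0.8919 rev/s.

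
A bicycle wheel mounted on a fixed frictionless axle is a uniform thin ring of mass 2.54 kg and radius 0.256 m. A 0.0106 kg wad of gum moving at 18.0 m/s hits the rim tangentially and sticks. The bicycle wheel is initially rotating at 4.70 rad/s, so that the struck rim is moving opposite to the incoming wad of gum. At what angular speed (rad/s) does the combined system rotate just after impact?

About the axle the impulsive forces during the collision are internal, so angular momentum about that axis is conserved.
I_p = (2.54)(0.256)² = 0.1665 kg·m². Taking the sense of the wad of gum's angular momentum as positive, L_{wad} = m v R = (0.0106)(18.0)(0.256) = 0.04884 kg·m²/s.
L_i = −I_p ω_p + m v R = −(0.1665)(4.70) + 0.04884 = -0.7335 kg·m²/s.
After sticking, I_f = I_p + m R² = 0.1665 + (0.0106)(0.256)² = 0.1672 kg·m².
ω_f = L_i / I_f = -0.7335 / 0.1672 = -4.388 rad/s.

|ω_f| ≈ 4.39 rad/s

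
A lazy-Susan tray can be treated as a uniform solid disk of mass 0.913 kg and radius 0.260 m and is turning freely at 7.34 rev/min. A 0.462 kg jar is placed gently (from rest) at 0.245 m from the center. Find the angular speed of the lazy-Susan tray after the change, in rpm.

ω_f ≈ 3.87 rpm

The added mass arrives with no angular momentum about the center, and any external torque about the center is negligible, so the system's angular momentum is conserved.
I_p = ½(0.913)(0.260)² = 0.03086 kg·m².
Added inertia Σmr² = (0.462)(0.245)² = 0.02773 kg·m²; I_f = 0.03086 + 0.02773 = 0.05859 kg·m².
ω_f = I_p ω_i / I_f = (0.03086)(7.34) / 0.05859 = 3.866 rpm.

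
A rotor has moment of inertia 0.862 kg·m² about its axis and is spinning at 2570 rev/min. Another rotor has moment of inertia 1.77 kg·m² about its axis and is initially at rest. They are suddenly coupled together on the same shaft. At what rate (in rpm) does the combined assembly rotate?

No external torque acts about the common axis, so total angular momentum is conserved.
Taking A's sense as positive: L = (0.8620)(2570) = 2215 kg·m²·rpm.
Combined I = 0.8620 + 1.770 = 2.632 kg·m².
ω_f = L / I = 2215 / 2.632 = 841.7 rpm.

|ω_f| ≈ 842 rpm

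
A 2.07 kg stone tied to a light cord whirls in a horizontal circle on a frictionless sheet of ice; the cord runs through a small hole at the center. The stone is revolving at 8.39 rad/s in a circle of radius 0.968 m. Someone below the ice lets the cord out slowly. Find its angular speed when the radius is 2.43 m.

ω₂ ≈ 1.33 rad/s

No torque about the axis ⇒ m r₁² ω₁ = m r₂² ω₂.
ω₂ = ω₁ (r₁/r₂)² = (8.39)(0.968/2.43)² = 1.331 rad/s.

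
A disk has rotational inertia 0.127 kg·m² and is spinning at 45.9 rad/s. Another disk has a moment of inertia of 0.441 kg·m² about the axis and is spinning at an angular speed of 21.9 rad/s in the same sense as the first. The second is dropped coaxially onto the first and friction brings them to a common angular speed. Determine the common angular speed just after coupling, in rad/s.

No external torque acts about the common axis, so total angular momentum is conserved.
Taking A's sense as positive: L = (0.1270)(45.9) + (0.4410)(21.9) = 15.49 kg·m²·rad/s.
Combined I = 0.1270 + 0.4410 = 0.5680 kg·m².
ω_f = L / I = 15.49 / 0.5680 = 27.27 rad/s.

|ω_f| ≈ 27.3 rad/s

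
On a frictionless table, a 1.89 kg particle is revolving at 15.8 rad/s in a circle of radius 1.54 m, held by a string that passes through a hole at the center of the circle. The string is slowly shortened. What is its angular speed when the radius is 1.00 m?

ω₂ ≈ 37.5 rad/s

No torque about the axis ⇒ m r₁² ω₁ = m r₂² ω₂.
ω₂ = ω₁ (r₁/r₂)² = (15.8)(1.54/1.00)² = 37.47 rad/s.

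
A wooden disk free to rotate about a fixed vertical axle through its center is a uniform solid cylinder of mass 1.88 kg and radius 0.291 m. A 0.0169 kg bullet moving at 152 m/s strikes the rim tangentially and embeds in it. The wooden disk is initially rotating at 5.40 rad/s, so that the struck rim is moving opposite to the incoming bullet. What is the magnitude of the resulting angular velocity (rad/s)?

The axle reaction passes through the axle and exerts no torque about it; angular momentum about the axle is conserved through the impact.
I_p = ½(1.88)(0.291)² = 0.07960 kg·m². Taking the sense of the bullet's angular momentum as positive, L_{bullet} = m v R = (0.0169)(152)(0.291) = 0.7475 kg·m²/s.
L_i = −I_p ω_p + m v R = −(0.07960)(5.40) + 0.7475 = 0.3177 kg·m²/s.
After sticking, I_f = I_p + m R² = 0.07960 + (0.0169)(0.291)² = 0.08103 kg·m².
ω_f = L_i / I_f = 0.3177 / 0.08103 = 3.920 rad/s.

|ω_f| ≈ 3.92 rad/s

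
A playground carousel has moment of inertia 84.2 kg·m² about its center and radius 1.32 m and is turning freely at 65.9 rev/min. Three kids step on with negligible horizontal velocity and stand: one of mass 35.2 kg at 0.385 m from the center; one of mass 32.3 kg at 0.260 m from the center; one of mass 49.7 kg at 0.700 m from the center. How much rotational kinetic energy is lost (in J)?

The added mass arrives with no angular momentum about the center, and any external torque about the center is negligible, so the system's angular momentum is conserved.
Added inertia Σmr² = (35.2)(0.385)² + (32.3)(0.260)² + (49.7)(0.700)² = 31.75 kg·m²; I_f = 84.20 + 31.75 = 116.0 kg·m².
ω_f = I_p ω_i / I_f = (84.20)(65.9) / 116.0 = 47.85 rpm.
KE_i = ½(84.20)(6.901 rad/s)² = 2005 J; KE_f = ½(116.0)(5.011)² = 1456 J.

energy lost ≈ 549 J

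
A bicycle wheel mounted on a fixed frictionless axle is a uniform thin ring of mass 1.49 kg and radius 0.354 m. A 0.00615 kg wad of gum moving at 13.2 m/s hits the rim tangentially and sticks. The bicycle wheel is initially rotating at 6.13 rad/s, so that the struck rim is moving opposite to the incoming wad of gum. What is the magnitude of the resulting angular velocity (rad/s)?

The axle reaction passes through the axle and exerts no torque about it; angular momentum about the axle is conserved through the impact.
I_p = (1.49)(0.354)² = 0.1867 kg·m². Taking the sense of the wad of gum's angular momentum as positive, L_{wad} = m v R = (0.00615)(13.2)(0.354) = 0.02874 kg·m²/s.
L_i = −I_p ω_p + m v R = −(0.1867)(6.13) + 0.02874 = -1.116 kg·m²/s.
After sticking, I_f = I_p + m R² = 0.1867 + (0.00615)(0.354)² = 0.1875 kg·m².
ω_f = L_i / I_f = -1.116 / 0.1875 = -5.952 rad/s.

|ω_f| ≈ 5.95 rad/s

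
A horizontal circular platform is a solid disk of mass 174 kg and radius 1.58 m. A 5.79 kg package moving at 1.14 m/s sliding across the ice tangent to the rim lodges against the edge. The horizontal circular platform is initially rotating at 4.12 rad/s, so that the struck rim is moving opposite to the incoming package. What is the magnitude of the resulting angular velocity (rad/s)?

|ω_f| ≈ 3.82 rad/s

The axle reaction passes through the central axle and exerts no torque about it; angular momentum about the central axle is conserved through the impact.
I_p = ½(174)(1.58)² = 217.2 kg·m². Taking the sense of the package's angular momentum as positive, L_{package} = m v R = (5.79)(1.14)(1.58) = 10.43 kg·m²/s.
L_i = −I_p ω_p + m v R = −(217.2)(4.12) + 10.43 = -884.4 kg·m²/s.
After sticking, I_f = I_p + m R² = 217.2 + (5.79)(1.58)² = 231.6 kg·m².
ω_f = L_i / I_f = -884.4 / 231.6 = -3.818 rad/s.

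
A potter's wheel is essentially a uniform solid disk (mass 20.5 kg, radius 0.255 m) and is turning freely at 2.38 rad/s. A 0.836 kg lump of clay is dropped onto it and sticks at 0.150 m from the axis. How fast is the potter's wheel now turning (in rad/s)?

No external torque acts about the axis; L_before = L_after.
I_p = ½(20.5)(0.255)² = 0.6665 kg·m².
Added inertia Σmr² = (0.836)(0.150)² = 0.01881 kg·m²; I_f = 0.6665 + 0.01881 = 0.6853 kg·m².
ω_f = I_p ω_i / I_f = (0.6665)(2.38) / 0.6853 = 2.315 rad/s.

ω_f ≈ 2.31 rad/s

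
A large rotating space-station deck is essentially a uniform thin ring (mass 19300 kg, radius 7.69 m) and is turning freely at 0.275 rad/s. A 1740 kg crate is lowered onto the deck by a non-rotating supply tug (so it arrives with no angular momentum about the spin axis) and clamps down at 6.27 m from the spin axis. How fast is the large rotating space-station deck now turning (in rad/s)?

The added mass arrives with no angular momentum about the spin axis, and any external torque about the spin axis is negligible, so the system's angular momentum is conserved.
I_p = (19300)(7.69)² = 1.141e+06 kg·m².
Added inertia Σmr² = (1740)(6.27)² = 68400 kg·m²; I_f = 1.141e+06 + 68400 = 1.210e+06 kg·m².
ω_f = I_p ω_i / I_f = (1.141e+06)(0.275) / 1.210e+06 = 0.2595 rad/s.

ω_f ≈ 0.259 rad/s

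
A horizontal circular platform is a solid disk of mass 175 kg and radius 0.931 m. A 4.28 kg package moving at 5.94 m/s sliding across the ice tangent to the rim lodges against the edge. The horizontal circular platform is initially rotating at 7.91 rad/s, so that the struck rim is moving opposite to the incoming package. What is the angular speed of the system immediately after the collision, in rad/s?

The axle reaction passes through the central axle and exerts no torque about it; angular momentum about the central axle is conserved through the impact.
I_p = ½(175)(0.931)² = 75.84 kg·m². Taking the sense of the package's angular momentum as positive, L_{package} = m v R = (4.28)(5.94)(0.931) = 23.67 kg·m²/s.
L_i = −I_p ω_p + m v R = −(75.84)(7.91) + 23.67 = -576.2 kg·m²/s.
After sticking, I_f = I_p + m R² = 75.84 + (4.28)(0.931)² = 79.55 kg·m².
ω_f = L_i / I_f = -576.2 / 79.55 = -7.244 rad/s.

|ω_f| ≈ 7.24 rad/s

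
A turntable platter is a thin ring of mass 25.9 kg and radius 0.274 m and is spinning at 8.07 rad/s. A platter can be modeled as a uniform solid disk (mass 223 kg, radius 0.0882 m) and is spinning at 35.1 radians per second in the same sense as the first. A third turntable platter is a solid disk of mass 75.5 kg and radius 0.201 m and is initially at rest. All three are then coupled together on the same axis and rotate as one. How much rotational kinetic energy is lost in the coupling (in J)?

No external torque acts about the common axis, so total angular momentum is conserved.
Moments of inertia: I_A = (25.9)(0.274)² = 1.944 kg·m²; I_B = ½(223)(0.0882)² = 0.8674 kg·m²; I_C = ½(75.5)(0.201)² = 1.525 kg·m².
Taking A's sense as positive: L = (1.944)(8.07) + (0.8674)(35.1) = 46.14 kg·m²·rad/s.
Combined I = 1.944 + 0.8674 + 1.525 = 4.337 kg·m².
ω_f = L / I = 46.14 / 4.337 = 10.64 rad/s.
KE_i = ½ΣIω² = 597.6 J; KE_f = ½(4.337)(10.64)² = 245.4 J.

ΔKE lost ≈ 352 J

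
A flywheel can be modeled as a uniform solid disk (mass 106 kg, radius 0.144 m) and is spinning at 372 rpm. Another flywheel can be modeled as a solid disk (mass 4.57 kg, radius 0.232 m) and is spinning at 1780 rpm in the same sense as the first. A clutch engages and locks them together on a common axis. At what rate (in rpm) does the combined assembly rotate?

|ω_f| ≈ 514 rpm

The coupling torques are internal; angular momentum about the shared axis is conserved.
Moments of inertia: I_A = ½(106)(0.144)² = 1.099 kg·m²; I_B = ½(4.57)(0.232)² = 0.1230 kg·m².
Taking A's sense as positive: L = (1.099)(372) + (0.1230)(1780) = 627.7 kg·m²·rpm.
Combined I = 1.099 + 0.1230 = 1.222 kg·m².
ω_f = L / I = 627.7 / 1.222 = 513.7 rpm.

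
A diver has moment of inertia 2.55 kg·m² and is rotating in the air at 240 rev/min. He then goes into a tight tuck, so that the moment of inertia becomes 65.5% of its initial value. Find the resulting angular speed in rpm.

Angular momentum about the spin axis is conserved since the torque about it is zero.
I₂ = 0.655 × 2.55 = 1.670 kg·m².
ω₂ = I₁ω₁ / I₂ = (2.550)(240 rpm) / (1.670) = 366.4 rpm.

ω₂ ≈ 366 rpm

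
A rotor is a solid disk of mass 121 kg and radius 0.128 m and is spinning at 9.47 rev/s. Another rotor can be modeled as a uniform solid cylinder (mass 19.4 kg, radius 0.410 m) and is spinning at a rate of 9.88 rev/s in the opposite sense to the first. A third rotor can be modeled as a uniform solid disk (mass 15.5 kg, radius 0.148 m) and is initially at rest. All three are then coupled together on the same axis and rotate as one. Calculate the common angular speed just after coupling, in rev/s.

|ω_f| ≈ 2.41 rev/s

No external torque acts about the common axis, so total angular momentum is conserved.
Moments of inertia: I_A = ½(121)(0.128)² = 0.9912 kg·m²; I_B = ½(19.4)(0.410)² = 1.631 kg·m²; I_C = ½(15.5)(0.148)² = 0.1698 kg·m².
Taking A's sense as positive: L = (0.9912)(9.47) − (1.631)(9.88) = -6.723 kg·m²·rev/s.
Combined I = 0.9912 + 1.631 + 0.1698 = 2.792 kg·m².
ω_f = L / I = -6.723 / 2.792 = -2.408 rev/s.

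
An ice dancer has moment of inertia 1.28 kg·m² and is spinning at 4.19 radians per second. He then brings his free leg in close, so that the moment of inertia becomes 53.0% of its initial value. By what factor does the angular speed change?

ω₂/ω₁ ≈ 1.89

With no external torque about the axis, L is conserved: I₁ω₁ = I₂ω₂.
I₂ = 0.530 × 1.28 = 0.6784 kg·m².
ω₂/ω₁ = I₁/I₂ = 1.280 / 0.6784 = 1.887.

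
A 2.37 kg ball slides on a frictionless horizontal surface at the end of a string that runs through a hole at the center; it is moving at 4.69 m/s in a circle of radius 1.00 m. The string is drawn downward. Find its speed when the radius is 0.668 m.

Central (radial) force ⇒ zero torque about the center ⇒ m v r is constant.
v₂ = v₁ r₁ / r₂ = (4.69)(1.00) / (0.668) = 7.021 m/s.

v₂ ≈ 7.02 m/s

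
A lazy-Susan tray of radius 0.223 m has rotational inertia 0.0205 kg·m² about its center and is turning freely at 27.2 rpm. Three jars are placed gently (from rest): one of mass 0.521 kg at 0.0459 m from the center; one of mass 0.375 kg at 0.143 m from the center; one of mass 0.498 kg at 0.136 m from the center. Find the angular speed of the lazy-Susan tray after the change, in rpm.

No external torque acts about the center; L_before = L_after.
Added inertia Σmr² = (0.521)(0.0459)² + (0.375)(0.143)² + (0.498)(0.136)² = 0.01798 kg·m²; I_f = 0.02050 + 0.01798 = 0.03848 kg·m².
ω_f = I_p ω_i / I_f = (0.02050)(27.2) / 0.03848 = 14.49 rpm.

ω_f ≈ 14.5 rpm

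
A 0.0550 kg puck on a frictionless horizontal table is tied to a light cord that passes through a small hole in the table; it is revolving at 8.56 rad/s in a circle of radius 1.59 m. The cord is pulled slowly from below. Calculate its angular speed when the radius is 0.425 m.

ω₂ ≈ 120 rad/s

The constraining force is radial, so m r² ω about the center is conserved.
ω₂ = ω₁ (r₁/r₂)² = (8.56)(1.59/0.425)² = 119.8 rad/s.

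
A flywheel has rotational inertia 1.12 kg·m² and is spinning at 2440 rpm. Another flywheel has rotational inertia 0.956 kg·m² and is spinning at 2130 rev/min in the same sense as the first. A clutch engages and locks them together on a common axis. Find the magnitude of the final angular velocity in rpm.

No external torque acts about the common axis, so total angular momentum is conserved.
Taking A's sense as positive: L = (1.120)(2440) + (0.9560)(2130) = 4769 kg·m²·rpm.
Combined I = 1.120 + 0.9560 = 2.076 kg·m².
ω_f = L / I = 4769 / 2.076 = 2297 rpm.

|ω_f| ≈ 2300 rpm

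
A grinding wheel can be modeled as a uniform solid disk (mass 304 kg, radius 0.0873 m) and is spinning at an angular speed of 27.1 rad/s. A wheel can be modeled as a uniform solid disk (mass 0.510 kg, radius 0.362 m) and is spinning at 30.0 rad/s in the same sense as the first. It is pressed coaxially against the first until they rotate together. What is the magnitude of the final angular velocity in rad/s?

|ω_f| ≈ 27.2 rad/s

No external torque acts about the common axis, so total angular momentum is conserved.
Moments of inertia: I_A = ½(304)(0.0873)² = 1.158 kg·m²; I_B = ½(0.510)(0.362)² = 0.03342 kg·m².
Taking A's sense as positive: L = (1.158)(27.1) + (0.03342)(30.0) = 32.40 kg·m²·rad/s.
Combined I = 1.158 + 0.03342 = 1.192 kg·m².
ω_f = L / I = 32.40 / 1.192 = 27.18 rad/s.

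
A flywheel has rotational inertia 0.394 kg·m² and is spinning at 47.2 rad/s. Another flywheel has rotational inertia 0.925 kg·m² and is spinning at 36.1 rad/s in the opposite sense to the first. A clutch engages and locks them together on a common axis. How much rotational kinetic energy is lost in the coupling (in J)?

ΔKE lost ≈ 959 J

The coupling torques are internal; angular momentum about the shared axis is conserved.
Taking A's sense as positive: L = (0.3940)(47.2) − (0.9250)(36.1) = -14.80 kg·m²·rad/s.
Combined I = 0.3940 + 0.9250 = 1.319 kg·m².
ω_f = L / I = -14.80 / 1.319 = -11.22 rad/s.
KE_i = ½ΣIω² = 1042 J; KE_f = ½(1.319)(11.22)² = 82.98 J.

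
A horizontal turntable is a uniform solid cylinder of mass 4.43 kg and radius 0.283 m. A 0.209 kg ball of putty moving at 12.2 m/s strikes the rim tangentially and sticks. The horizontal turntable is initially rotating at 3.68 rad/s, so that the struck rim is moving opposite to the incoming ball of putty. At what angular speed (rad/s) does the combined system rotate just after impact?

About the axle the impulsive forces during the collision are internal, so angular momentum about that axis is conserved.
I_p = ½(4.43)(0.283)² = 0.1774 kg·m². Taking the sense of the ball of putty's angular momentum as positive, L_{ball} = m v R = (0.209)(12.2)(0.283) = 0.7216 kg·m²/s.
L_i = −I_p ω_p + m v R = −(0.1774)(3.68) + 0.7216 = 0.06877 kg·m²/s.
After sticking, I_f = I_p + m R² = 0.1774 + (0.209)(0.283)² = 0.1941 kg·m².
ω_f = L_i / I_f = 0.06877 / 0.1941 = 0.3542 rad/s.

|ω_f| ≈ 0.354 rad/s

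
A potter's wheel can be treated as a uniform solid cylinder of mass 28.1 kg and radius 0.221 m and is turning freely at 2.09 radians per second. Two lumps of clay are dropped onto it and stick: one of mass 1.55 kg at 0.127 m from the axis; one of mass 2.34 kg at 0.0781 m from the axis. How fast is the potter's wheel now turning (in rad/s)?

No external torque acts about the axis; L_before = L_after.
I_p = ½(28.1)(0.221)² = 0.6862 kg·m².
Added inertia Σmr² = (1.55)(0.127)² + (2.34)(0.0781)² = 0.03927 kg·m²; I_f = 0.6862 + 0.03927 = 0.7255 kg·m².
ω_f = I_p ω_i / I_f = (0.6862)(2.09) / 0.7255 = 1.977 rad/s.

ω_f ≈ 1.98 rad/s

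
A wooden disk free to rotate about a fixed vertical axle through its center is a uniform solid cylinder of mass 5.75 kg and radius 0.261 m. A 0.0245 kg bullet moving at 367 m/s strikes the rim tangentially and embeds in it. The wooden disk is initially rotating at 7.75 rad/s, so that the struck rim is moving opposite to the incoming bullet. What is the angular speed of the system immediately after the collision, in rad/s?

|ω_f| ≈ 4.20 rad/s

About the axle the impulsive forces during the collision are internal, so angular momentum about that axis is conserved.
I_p = ½(5.75)(0.261)² = 0.1958 kg·m². Taking the sense of the bullet's angular momentum as positive, L_{bullet} = m v R = (0.0245)(367)(0.261) = 2.347 kg·m²/s.
L_i = −I_p ω_p + m v R = −(0.1958)(7.75) + 2.347 = 0.8290 kg·m²/s.
After sticking, I_f = I_p + m R² = 0.1958 + (0.0245)(0.261)² = 0.1975 kg·m².
ω_f = L_i / I_f = 0.8290 / 0.1975 = 4.197 rad/s.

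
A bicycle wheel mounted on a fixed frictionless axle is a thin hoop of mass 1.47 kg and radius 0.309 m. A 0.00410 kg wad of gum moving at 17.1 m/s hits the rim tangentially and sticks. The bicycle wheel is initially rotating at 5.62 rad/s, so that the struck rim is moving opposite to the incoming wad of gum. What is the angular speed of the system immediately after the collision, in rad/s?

About the axle the impulsive forces during the collision are internal, so angular momentum about that axis is conserved.
I_p = (1.47)(0.309)² = 0.1404 kg·m². Taking the sense of the wad of gum's angular momentum as positive, L_{wad} = m v R = (0.00410)(17.1)(0.309) = 0.02166 kg·m²/s.
L_i = −I_p ω_p + m v R = −(0.1404)(5.62) + 0.02166 = -0.7671 kg·m²/s.
After sticking, I_f = I_p + m R² = 0.1404 + (0.00410)(0.309)² = 0.1407 kg·m².
ω_f = L_i / I_f = -0.7671 / 0.1407 = -5.450 rad/s.

|ω_f| ≈ 5.45 rad/s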